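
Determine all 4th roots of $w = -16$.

|w| = 16, arg(w) = 180°
Root modulus = 16^(1/4) = 2
Root arguments: θ_k = (180° + 360°k)/4 for k = 0, 1, ..., 3
Roots: sqrt(2) + sqrt(2)i, -sqrt(2) + sqrt(2)i, -sqrt(2) - sqrt(2)i, sqrt(2) - sqrt(2)i


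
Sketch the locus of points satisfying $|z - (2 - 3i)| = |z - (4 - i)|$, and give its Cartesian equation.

|z - z1| = |z - z2| means z is equidistant from z1 and z2,
i.e. the perpendicular bisector of the segment from (2, -3) to (4, -1) (midpoint (3, -2)).
With z = x + yi, square both sides:
(x - 2)^2 + (y - (-3))^2 = (x - 4)^2 + (y - (-1))^2
The x^2 and y^2 terms cancel: 4x + 4y = 17 - 13 = 4
Simplify: x + y = 1
Locus: Perpendicular bisector of the segment from (2, -3) to (4, -1): the line x + y = 1


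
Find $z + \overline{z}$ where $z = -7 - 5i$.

z + conjugate(z) = (a + bi) + (a - bi) = 2a
= 2 * (-7) = -14


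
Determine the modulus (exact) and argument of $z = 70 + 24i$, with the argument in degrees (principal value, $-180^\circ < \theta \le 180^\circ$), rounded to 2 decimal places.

|z| = sqrt(70^2 + 24^2) = 74
arg(z) = arctan(b/a) = arctan(24/70) (quadrant-adjusted) = 18.92°


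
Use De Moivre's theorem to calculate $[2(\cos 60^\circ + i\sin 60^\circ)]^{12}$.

By De Moivre: z^n = r^n(cos(nθ) + i sin(nθ))
= 2^12(cos(12*60°) + i sin(12*60°))
= 4096(cos 0° + i sin 0°)
= 4096


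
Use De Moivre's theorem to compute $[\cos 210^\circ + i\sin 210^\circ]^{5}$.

By De Moivre: z^n = r^n(cos(nθ) + i sin(nθ))
= 1^5(cos(5*210°) + i sin(5*210°))
= 1(cos 330° + i sin 330°)
= sqrt(3)/2 - (1/2)i


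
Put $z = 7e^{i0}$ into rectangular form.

a = r cos θ = 7 * 1 = 7
b = r sin θ = 7 * 0 = 0
z = 7


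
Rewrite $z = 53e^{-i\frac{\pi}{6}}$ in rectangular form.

a = r cos θ = 53 * sqrt(3)/2 = 53*sqrt(3)/2
b = r sin θ = 53 * -1/2 = -53/2
z = 53*sqrt(3)/2 - (53/2)i


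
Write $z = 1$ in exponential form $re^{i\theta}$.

r = |z| = sqrt((1)^2 + (0)^2) = sqrt(1 + 0) = sqrt(1) = 1
b = 0 and a > 0, so z lies on the positive real axis: θ = 0
z = 1e^(i*0) = 1


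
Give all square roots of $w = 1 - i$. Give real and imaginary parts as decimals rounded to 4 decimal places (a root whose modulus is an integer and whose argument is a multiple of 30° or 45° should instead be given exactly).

|w| = sqrt(2) ≈ 1.414214, arg(w) = 315°
Root modulus = sqrt(2)^(1/2) ≈ 1.189207
Root arguments: θ_k = (315° + 360°k)/2 for k = 0, 1, ..., 1
Compute each root as (root modulus)(cos θ_k + i sin θ_k) using full-precision intermediates, then round to 4 decimal places.
Roots: -1.0987 + 0.4551i, 1.0987 - 0.4551i


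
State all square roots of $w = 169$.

|w| = 169, arg(w) = 0°
Root modulus = 169^(1/2) = 13
Root arguments: θ_k = (0° + 360°k)/2 for k = 0, 1, ..., 1
Roots: 13, -13


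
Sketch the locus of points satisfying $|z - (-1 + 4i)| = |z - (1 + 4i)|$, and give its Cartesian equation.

|z - z1| = |z - z2| means z is equidistant from z1 and z2,
i.e. the perpendicular bisector of the segment from (-1, 4) to (1, 4) (midpoint (0, 4)).
With z = x + yi, square both sides:
(x - (-1))^2 + (y - 4)^2 = (x - 1)^2 + (y - 4)^2
The x^2 and y^2 terms cancel: 4x + 0y = 17 - 17 = 0
Simplify: x = 0
Locus: Perpendicular bisector of the segment from (-1, 4) to (1, 4): the line x = 0


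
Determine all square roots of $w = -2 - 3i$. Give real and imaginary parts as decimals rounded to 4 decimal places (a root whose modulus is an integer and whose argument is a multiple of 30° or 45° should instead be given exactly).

|w| = sqrt(13) ≈ 3.605551, arg(w) ≈ 236.309932°
Root modulus = sqrt(13)^(1/2) ≈ 1.898829
Root arguments: θ_k = (arg(w) + 360°k)/2 for k = 0, 1, ..., 1
Compute each root as (root modulus)(cos θ_k + i sin θ_k) using full-precision intermediates, then round to 4 decimal places.
Roots: -0.8960 + 1.6741i, 0.8960 - 1.6741i


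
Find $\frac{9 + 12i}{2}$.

Divisor is real, so divide each part by 2:
= 9/2 + 6i


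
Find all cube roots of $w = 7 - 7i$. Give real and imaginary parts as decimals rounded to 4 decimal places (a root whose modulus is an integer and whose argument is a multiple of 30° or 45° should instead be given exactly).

|w| = sqrt(98) ≈ 9.899495, arg(w) = 315°
Root modulus = sqrt(98)^(1/3) ≈ 2.147193
Root arguments: θ_k = (315° + 360°k)/3 for k = 0, 1, ..., 2
Compute each root as (root modulus)(cos θ_k + i sin θ_k) using full-precision intermediates, then round to 4 decimal places.
Roots: -0.5557 + 2.0740i, -1.5183 - 1.5183i, 2.0740 - 0.5557i


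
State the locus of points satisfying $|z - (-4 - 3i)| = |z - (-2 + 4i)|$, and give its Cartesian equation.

|z - z1| = |z - z2| means z is equidistant from z1 and z2,
i.e. the perpendicular bisector of the segment from (-4, -3) to (-2, 4) (midpoint (-3, 1/2)).
With z = x + yi, square both sides:
(x - (-4))^2 + (y - (-3))^2 = (x - (-2))^2 + (y - 4)^2
The x^2 and y^2 terms cancel: 4x + 14y = 20 - 25 = -5
Simplify: 4x + 14y = -5
Locus: Perpendicular bisector of the segment from (-4, -3) to (-2, 4): the line 4x + 14y = -5


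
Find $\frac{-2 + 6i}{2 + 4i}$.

Multiply numerator and denominator by conjugate (2 - 4i):
= (-2 + 6i)(2 - 4i) / (2^2 + 4^2)
= (20 + 20i) / 20
= 1 + i


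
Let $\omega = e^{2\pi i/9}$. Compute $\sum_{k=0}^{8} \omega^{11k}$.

Let ζ = ω^11 = e^(2πi·11/9). Since 9 ∤ 11, ζ ≠ 1.
Sum = Σ_{k=0}^{8} ζ^k = (ζ^9 - 1)/(ζ - 1) = (ω^{11·9} - 1)/(ζ - 1) = (1 - 1)/(ζ - 1) = 0


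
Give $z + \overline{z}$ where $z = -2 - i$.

z + conjugate(z) = (a + bi) + (a - bi) = 2a
= 2 * (-2) = -4


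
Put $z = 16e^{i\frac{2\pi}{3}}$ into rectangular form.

a = r cos θ = 16 * -1/2 = -8
b = r sin θ = 16 * sqrt(3)/2 = 8*sqrt(3)
z = -8 + 8*sqrt(3)i


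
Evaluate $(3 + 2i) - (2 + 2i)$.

(3 - 2) + (2 - 2)i = 1


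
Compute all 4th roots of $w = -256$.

|w| = 256, arg(w) = 180°
Root modulus = 256^(1/4) = 4
Root arguments: θ_k = (180° + 360°k)/4 for k = 0, 1, ..., 3
Roots: 2*sqrt(2) + 2*sqrt(2)i, -2*sqrt(2) + 2*sqrt(2)i, -2*sqrt(2) - 2*sqrt(2)i, 2*sqrt(2) - 2*sqrt(2)i


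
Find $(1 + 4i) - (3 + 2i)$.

(1 - 3) + (4 - 2)i = -2 + 2i


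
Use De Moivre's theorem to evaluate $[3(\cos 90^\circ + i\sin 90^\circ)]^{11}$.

By De Moivre: z^n = r^n(cos(nθ) + i sin(nθ))
= 3^11(cos(11*90°) + i sin(11*90°))
= 177147(cos 270° + i sin 270°)
= -177147i


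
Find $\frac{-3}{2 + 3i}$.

Multiply numerator and denominator by conjugate (2 - 3i):
= (-3)(2 - 3i) / (2^2 + 3^2)
= (-6 + 9i) / 13
= -6/13 + (9/13)i


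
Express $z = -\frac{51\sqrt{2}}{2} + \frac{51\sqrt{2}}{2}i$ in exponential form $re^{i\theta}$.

r = |z| = sqrt((-51*sqrt(2)/2)^2 + (51*sqrt(2)/2)^2) = sqrt(2601/2 + 2601/2) = sqrt(2601) = 51
θ = arctan(b/a) = arctan(36.0624/-36.0624) (quadrant-adjusted) = 135° = 3π/4
z = 51e^(i*3π/4)


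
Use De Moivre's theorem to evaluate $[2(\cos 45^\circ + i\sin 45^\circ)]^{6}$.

By De Moivre: z^n = r^n(cos(nθ) + i sin(nθ))
= 2^6(cos(6*45°) + i sin(6*45°))
= 64(cos 270° + i sin 270°)
= -64i


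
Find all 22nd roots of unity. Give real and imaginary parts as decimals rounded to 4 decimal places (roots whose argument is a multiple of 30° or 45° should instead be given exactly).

ω_k = e^(2πik/22) = cos(2πk/22) + i sin(2πk/22) for k = 0, 1, ..., 21
Roots: 1, 0.9595 + 0.2817i, 0.8413 + 0.5406i, 0.6549 + 0.7557i, 0.4154 + 0.9096i, 0.1423 + 0.9898i, -0.1423 + 0.9898i, -0.4154 + 0.9096i, -0.6549 + 0.7557i, -0.8413 + 0.5406i, -0.9595 + 0.2817i, -1, -0.9595 - 0.2817i, -0.8413 - 0.5406i, -0.6549 - 0.7557i, -0.4154 - 0.9096i, -0.1423 - 0.9898i, 0.1423 - 0.9898i, 0.4154 - 0.9096i, 0.6549 - 0.7557i, 0.8413 - 0.5406i, 0.9595 - 0.2817i


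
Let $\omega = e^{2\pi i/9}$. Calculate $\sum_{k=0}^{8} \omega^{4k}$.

Let ζ = ω^4 = e^(2πi·4/9). Since 9 ∤ 4, ζ ≠ 1.
Sum = Σ_{k=0}^{8} ζ^k = (ζ^9 - 1)/(ζ - 1) = (ω^{4·9} - 1)/(ζ - 1) = (1 - 1)/(ζ - 1) = 0


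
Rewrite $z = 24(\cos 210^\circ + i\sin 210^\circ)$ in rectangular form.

a = r cos θ = 24 * -sqrt(3)/2 = -12*sqrt(3)
b = r sin θ = 24 * -1/2 = -12
z = -12*sqrt(3) - 12i


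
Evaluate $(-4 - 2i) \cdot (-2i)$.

(a1*a2 - b1*b2) + (a1*b2 + b1*a2)i
= (0 - 4) + (8 + 0)i
= -4 + 8i


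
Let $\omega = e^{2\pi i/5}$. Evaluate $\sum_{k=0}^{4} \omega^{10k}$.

Since 5 divides 10, ω^10 = (ω^5)^2 = 1^2 = 1, so every term is 1.
Sum = 5 · 1 = 5


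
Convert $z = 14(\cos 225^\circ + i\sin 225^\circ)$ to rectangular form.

a = r cos θ = 14 * -sqrt(2)/2 = -7*sqrt(2)
b = r sin θ = 14 * -sqrt(2)/2 = -7*sqrt(2)
z = -7*sqrt(2) - 7*sqrt(2)i


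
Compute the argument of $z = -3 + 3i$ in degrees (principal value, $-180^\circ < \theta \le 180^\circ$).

θ = arctan(b/a) = arctan(3/-3) (quadrant-adjusted) = 135°


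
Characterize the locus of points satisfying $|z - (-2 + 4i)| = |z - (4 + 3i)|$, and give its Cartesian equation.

|z - z1| = |z - z2| means z is equidistant from z1 and z2,
i.e. the perpendicular bisector of the segment from (-2, 4) to (4, 3) (midpoint (1, 7/2)).
With z = x + yi, square both sides:
(x - (-2))^2 + (y - 4)^2 = (x - 4)^2 + (y - 3)^2
The x^2 and y^2 terms cancel: 12x + (-2)y = 25 - 20 = 5
Simplify: 12x - 2y = 5
Locus: Perpendicular bisector of the segment from (-2, 4) to (4, 3): the line 12x - 2y = 5


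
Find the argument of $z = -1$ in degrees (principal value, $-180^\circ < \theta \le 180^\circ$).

b = 0 and a < 0, so z lies on the negative real axis: θ = 180°


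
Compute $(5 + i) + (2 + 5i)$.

(5 + 2) + (1 + 5)i = 7 + 6i


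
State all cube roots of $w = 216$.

|w| = 216, arg(w) = 0°
Root modulus = 216^(1/3) = 6
Root arguments: θ_k = (0° + 360°k)/3 for k = 0, 1, ..., 2
Roots: 6, -3 + 3*sqrt(3)i, -3 - 3*sqrt(3)i


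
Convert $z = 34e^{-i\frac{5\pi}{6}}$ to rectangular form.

a = r cos θ = 34 * -sqrt(3)/2 = -17*sqrt(3)
b = r sin θ = 34 * -1/2 = -17
z = -17*sqrt(3) - 17i


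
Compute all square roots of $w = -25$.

|w| = 25, arg(w) = 180°
Root modulus = 25^(1/2) = 5
Root arguments: θ_k = (180° + 360°k)/2 for k = 0, 1, ..., 1
Roots: 5i, -5i


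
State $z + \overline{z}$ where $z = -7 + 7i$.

z + conjugate(z) = (a + bi) + (a - bi) = 2a
= 2 * (-7) = -14


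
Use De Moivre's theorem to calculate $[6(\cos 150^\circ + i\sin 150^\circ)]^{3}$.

By De Moivre: z^n = r^n(cos(nθ) + i sin(nθ))
= 6^3(cos(3*150°) + i sin(3*150°))
= 216(cos 90° + i sin 90°)
= 216i


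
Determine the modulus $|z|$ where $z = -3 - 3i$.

|z| = sqrt(a^2 + b^2) = sqrt((-3)^2 + (-3)^2) = sqrt(18) = sqrt(18)


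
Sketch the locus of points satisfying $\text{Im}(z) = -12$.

Im(z) = y where z = x + yi; the equation y = -12 is satisfied by all points with that y-coordinate
Locus: Horizontal line y = -12


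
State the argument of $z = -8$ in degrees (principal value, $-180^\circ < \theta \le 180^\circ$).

b = 0 and a < 0, so z lies on the negative real axis: θ = 180°


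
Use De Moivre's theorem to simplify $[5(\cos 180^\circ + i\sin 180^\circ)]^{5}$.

By De Moivre: z^n = r^n(cos(nθ) + i sin(nθ))
= 5^5(cos(5*180°) + i sin(5*180°))
= 3125(cos 180° + i sin 180°)
= -3125


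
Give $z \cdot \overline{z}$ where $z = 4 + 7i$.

z * conjugate(z) = |z|^2 = a^2 + b^2
= 4^2 + 7^2 = 65


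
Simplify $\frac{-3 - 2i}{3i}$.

Multiply numerator and denominator by conjugate (-3i):
= (-3 - 2i)(-3i) / (0^2 + 3^2)
= (-6 + 9i) / 9
Divide through by 3: (-2 + 3i) / 3
= -2/3 + i


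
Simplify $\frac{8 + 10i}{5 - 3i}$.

Multiply numerator and denominator by conjugate (5 + 3i):
= (8 + 10i)(5 + 3i) / (5^2 + (-3)^2)
= (10 + 74i) / 34
Divide through by 2: (5 + 37i) / 17
= 5/17 + (37/17)i


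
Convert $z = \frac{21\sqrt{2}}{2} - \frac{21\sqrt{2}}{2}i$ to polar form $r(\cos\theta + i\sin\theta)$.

r = |z| = sqrt(a^2 + b^2) = sqrt((21*sqrt(2)/2)^2 + (-21*sqrt(2)/2)^2) = sqrt(441/2 + 441/2) = sqrt(441) = 21
θ = arctan(b/a) = arctan(-14.8492/14.8492) (quadrant-adjusted) = 315°
z = 21(cos 315° + i sin 315°)


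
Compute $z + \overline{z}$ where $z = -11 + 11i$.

z + conjugate(z) = (a + bi) + (a - bi) = 2a
= 2 * (-11) = -22


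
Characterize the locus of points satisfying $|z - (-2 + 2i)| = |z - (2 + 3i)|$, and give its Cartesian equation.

|z - z1| = |z - z2| means z is equidistant from z1 and z2,
i.e. the perpendicular bisector of the segment from (-2, 2) to (2, 3) (midpoint (0, 5/2)).
With z = x + yi, square both sides:
(x - (-2))^2 + (y - 2)^2 = (x - 2)^2 + (y - 3)^2
The x^2 and y^2 terms cancel: 8x + 2y = 13 - 8 = 5
Simplify: 8x + 2y = 5
Locus: Perpendicular bisector of the segment from (-2, 2) to (2, 3): the line 8x + 2y = 5


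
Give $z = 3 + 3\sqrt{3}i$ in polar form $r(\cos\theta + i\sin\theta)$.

r = |z| = sqrt(a^2 + b^2) = sqrt((3)^2 + (3*sqrt(3))^2) = sqrt(9 + 27) = sqrt(36) = 6
θ = arctan(b/a) = arctan(5.1962/3) (quadrant-adjusted) = 60°
z = 6(cos 60° + i sin 60°)


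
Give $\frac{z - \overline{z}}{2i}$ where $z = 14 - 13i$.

z - conjugate(z) = 2bi
(z - conjugate(z))/(2i) = 2bi/(2i) = b = -13


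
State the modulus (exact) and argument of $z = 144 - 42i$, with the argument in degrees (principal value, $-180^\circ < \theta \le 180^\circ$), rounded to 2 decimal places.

|z| = sqrt(144^2 + (-42)^2) = 150
arg(z) = arctan(b/a) = arctan(-42/144) (quadrant-adjusted) = -16.26°


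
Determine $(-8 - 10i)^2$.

(a + bi)^2 = a^2 - b^2 + 2abi
= (-8)^2 - (-10)^2 + 2*(-8)*(-10)i
= -36 + 160i


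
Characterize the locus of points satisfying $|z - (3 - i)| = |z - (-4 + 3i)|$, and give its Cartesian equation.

|z - z1| = |z - z2| means z is equidistant from z1 and z2,
i.e. the perpendicular bisector of the segment from (3, -1) to (-4, 3) (midpoint (-1/2, 1)).
With z = x + yi, square both sides:
(x - 3)^2 + (y - (-1))^2 = (x - (-4))^2 + (y - 3)^2
The x^2 and y^2 terms cancel: -14x + 8y = 25 - 10 = 15
Simplify: 14x - 8y = -15
Locus: Perpendicular bisector of the segment from (3, -1) to (-4, 3): the line 14x - 8y = -15


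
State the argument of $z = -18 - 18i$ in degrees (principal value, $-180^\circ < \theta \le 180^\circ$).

θ = arctan(b/a) = arctan(-18/-18) (quadrant-adjusted) = -135°


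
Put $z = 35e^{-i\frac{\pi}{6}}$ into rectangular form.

a = r cos θ = 35 * sqrt(3)/2 = 35*sqrt(3)/2
b = r sin θ = 35 * -1/2 = -35/2
z = 35*sqrt(3)/2 - (35/2)i


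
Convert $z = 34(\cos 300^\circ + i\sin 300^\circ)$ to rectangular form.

a = r cos θ = 34 * 1/2 = 17
b = r sin θ = 34 * -sqrt(3)/2 = -17*sqrt(3)
z = 17 - 17*sqrt(3)i


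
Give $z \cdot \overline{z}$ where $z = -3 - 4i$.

z * conjugate(z) = |z|^2 = a^2 + b^2
= (-3)^2 + (-4)^2 = 25


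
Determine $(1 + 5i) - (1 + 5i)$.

(1 - 1) + (5 - 5)i = 0


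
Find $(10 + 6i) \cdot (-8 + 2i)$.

(a1*a2 - b1*b2) + (a1*b2 + b1*a2)i
= (-80 - 12) + (20 + (-48))i
= -92 - 28i


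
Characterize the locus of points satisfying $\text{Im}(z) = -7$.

Im(z) = y where z = x + yi; the equation y = -7 is satisfied by all points with that y-coordinate
Locus: Horizontal line y = -7


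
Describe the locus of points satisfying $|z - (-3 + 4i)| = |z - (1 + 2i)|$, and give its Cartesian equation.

|z - z1| = |z - z2| means z is equidistant from z1 and z2,
i.e. the perpendicular bisector of the segment from (-3, 4) to (1, 2) (midpoint (-1, 3)).
With z = x + yi, square both sides:
(x - (-3))^2 + (y - 4)^2 = (x - 1)^2 + (y - 2)^2
The x^2 and y^2 terms cancel: 8x + (-4)y = 5 - 25 = -20
Simplify: 2x - y = -5
Locus: Perpendicular bisector of the segment from (-3, 4) to (1, 2): the line 2x - y = -5


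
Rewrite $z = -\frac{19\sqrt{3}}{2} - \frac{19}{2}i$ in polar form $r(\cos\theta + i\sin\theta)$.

r = |z| = sqrt(a^2 + b^2) = sqrt((-19*sqrt(3)/2)^2 + (-19/2)^2) = sqrt(1083/4 + 361/4) = sqrt(361) = 19
θ = arctan(b/a) = arctan(-9.5/-16.4545) (quadrant-adjusted) = 210°
z = 19(cos 210° + i sin 210°)


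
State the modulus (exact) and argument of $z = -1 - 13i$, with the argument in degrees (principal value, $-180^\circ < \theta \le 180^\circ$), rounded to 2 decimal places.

|z| = sqrt((-1)^2 + (-13)^2) = sqrt(170)
arg(z) = arctan(b/a) = arctan(-13/-1) (quadrant-adjusted) = -94.40°


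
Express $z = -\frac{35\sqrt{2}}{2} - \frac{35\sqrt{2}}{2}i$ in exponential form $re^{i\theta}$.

r = |z| = sqrt((-35*sqrt(2)/2)^2 + (-35*sqrt(2)/2)^2) = sqrt(1225/2 + 1225/2) = sqrt(1225) = 35
θ = arctan(b/a) = arctan(-24.7487/-24.7487) (quadrant-adjusted) = 225° = 5π/4
z = 35e^(i*5π/4)


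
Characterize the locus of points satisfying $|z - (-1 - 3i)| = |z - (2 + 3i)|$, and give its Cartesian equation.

|z - z1| = |z - z2| means z is equidistant from z1 and z2,
i.e. the perpendicular bisector of the segment from (-1, -3) to (2, 3) (midpoint (1/2, 0)).
With z = x + yi, square both sides:
(x - (-1))^2 + (y - (-3))^2 = (x - 2)^2 + (y - 3)^2
The x^2 and y^2 terms cancel: 6x + 12y = 13 - 10 = 3
Simplify: 2x + 4y = 1
Locus: Perpendicular bisector of the segment from (-1, -3) to (2, 3): the line 2x + 4y = 1


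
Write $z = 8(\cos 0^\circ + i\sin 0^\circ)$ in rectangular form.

a = r cos θ = 8 * 1 = 8
b = r sin θ = 8 * 0 = 0
z = 8


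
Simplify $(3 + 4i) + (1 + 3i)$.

(3 + 1) + (4 + 3)i = 4 + 7i


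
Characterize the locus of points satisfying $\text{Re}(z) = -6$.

Re(z) = x where z = x + yi; the equation x = -6 is satisfied by all points with that x-coordinate
Locus: Vertical line x = -6


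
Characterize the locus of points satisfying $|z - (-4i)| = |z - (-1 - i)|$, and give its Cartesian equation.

|z - z1| = |z - z2| means z is equidistant from z1 and z2,
i.e. the perpendicular bisector of the segment from (0, -4) to (-1, -1) (midpoint (-1/2, -5/2)).
With z = x + yi, square both sides:
(x - 0)^2 + (y - (-4))^2 = (x - (-1))^2 + (y - (-1))^2
The x^2 and y^2 terms cancel: -2x + 6y = 2 - 16 = -14
Simplify: x - 3y = 7
Locus: Perpendicular bisector of the segment from (0, -4) to (-1, -1): the line x - 3y = 7


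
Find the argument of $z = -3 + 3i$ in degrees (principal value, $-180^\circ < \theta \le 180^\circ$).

θ = arctan(b/a) = arctan(3/-3) (quadrant-adjusted) = 135°


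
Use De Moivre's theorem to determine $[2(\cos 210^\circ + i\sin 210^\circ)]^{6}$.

By De Moivre: z^n = r^n(cos(nθ) + i sin(nθ))
= 2^6(cos(6*210°) + i sin(6*210°))
= 64(cos 180° + i sin 180°)
= -64


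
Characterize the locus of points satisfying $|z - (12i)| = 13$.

|z - z0| = r describes a circle centered at z0 with radius r
Here z0 = 12i and r = 13
Locus: Circle centered at (0, 12) with radius 13


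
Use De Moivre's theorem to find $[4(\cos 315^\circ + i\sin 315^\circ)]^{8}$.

By De Moivre: z^n = r^n(cos(nθ) + i sin(nθ))
= 4^8(cos(8*315°) + i sin(8*315°))
= 65536(cos 0° + i sin 0°)
= 65536


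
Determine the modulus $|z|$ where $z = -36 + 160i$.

|z| = sqrt(a^2 + b^2) = sqrt((-36)^2 + 160^2) = sqrt(26896) = 164


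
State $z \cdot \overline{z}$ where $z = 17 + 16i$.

z * conjugate(z) = |z|^2 = a^2 + b^2
= 17^2 + 16^2 = 545


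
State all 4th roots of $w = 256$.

|w| = 256, arg(w) = 0°
Root modulus = 256^(1/4) = 4
Root arguments: θ_k = (0° + 360°k)/4 for k = 0, 1, ..., 3
Roots: 4, 4i, -4, -4i


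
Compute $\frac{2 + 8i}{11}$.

Divisor is real, so divide each part by 11:
= 2/11 + (8/11)i


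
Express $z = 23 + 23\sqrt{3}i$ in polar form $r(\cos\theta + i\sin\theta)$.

r = |z| = sqrt(a^2 + b^2) = sqrt((23)^2 + (23*sqrt(3))^2) = sqrt(529 + 1587) = sqrt(2116) = 46
θ = arctan(b/a) = arctan(39.8372/23) (quadrant-adjusted) = 60°
z = 46(cos 60° + i sin 60°)


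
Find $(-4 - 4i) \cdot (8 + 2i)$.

(a1*a2 - b1*b2) + (a1*b2 + b1*a2)i
= (-32 - (-8)) + (-8 + (-32))i
= -24 - 40i


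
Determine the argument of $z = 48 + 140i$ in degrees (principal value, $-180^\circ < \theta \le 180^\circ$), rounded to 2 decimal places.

θ = arctan(b/a) = arctan(140/48) (quadrant-adjusted) = 71.08°


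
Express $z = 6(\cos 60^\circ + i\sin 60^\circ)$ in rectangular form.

a = r cos θ = 6 * 1/2 = 3
b = r sin θ = 6 * sqrt(3)/2 = 3*sqrt(3)
z = 3 + 3*sqrt(3)i


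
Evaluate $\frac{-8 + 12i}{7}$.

Divisor is real, so divide each part by 7:
= -8/7 + (12/7)i


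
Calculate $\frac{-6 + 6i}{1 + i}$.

Multiply numerator and denominator by conjugate (1 - i):
= (-6 + 6i)(1 - i) / (1^2 + 1^2)
= (12i) / 2
= 6i


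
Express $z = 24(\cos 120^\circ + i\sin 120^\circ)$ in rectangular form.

a = r cos θ = 24 * -1/2 = -12
b = r sin θ = 24 * sqrt(3)/2 = 12*sqrt(3)
z = -12 + 12*sqrt(3)i


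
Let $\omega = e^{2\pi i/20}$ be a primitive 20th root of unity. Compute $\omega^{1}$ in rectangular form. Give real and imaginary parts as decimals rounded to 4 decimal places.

ω^1 = e^(2πi·1/20) = e^(i·1π/10)
= cos(1π/10) + i sin(1π/10)
= 0.9511 + 0.3090i


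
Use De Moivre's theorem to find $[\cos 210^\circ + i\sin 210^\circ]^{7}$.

By De Moivre: z^n = r^n(cos(nθ) + i sin(nθ))
= 1^7(cos(7*210°) + i sin(7*210°))
= 1(cos 30° + i sin 30°)
= sqrt(3)/2 + (1/2)i


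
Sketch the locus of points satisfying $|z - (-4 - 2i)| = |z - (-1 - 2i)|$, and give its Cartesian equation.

|z - z1| = |z - z2| means z is equidistant from z1 and z2,
i.e. the perpendicular bisector of the segment from (-4, -2) to (-1, -2) (midpoint (-5/2, -2)).
With z = x + yi, square both sides:
(x - (-4))^2 + (y - (-2))^2 = (x - (-1))^2 + (y - (-2))^2
The x^2 and y^2 terms cancel: 6x + 0y = 5 - 20 = -15
Simplify: x = -5/2
Locus: Perpendicular bisector of the segment from (-4, -2) to (-1, -2): the line x = -5/2


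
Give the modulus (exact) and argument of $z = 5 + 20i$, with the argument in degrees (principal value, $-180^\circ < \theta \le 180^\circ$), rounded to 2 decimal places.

|z| = sqrt(5^2 + 20^2) = sqrt(425)
arg(z) = arctan(b/a) = arctan(20/5) (quadrant-adjusted) = 75.96°


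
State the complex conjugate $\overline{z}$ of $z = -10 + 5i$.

If z = a + bi, then conjugate(z) = a - bi
conjugate(-10 + 5i) = -10 - 5i


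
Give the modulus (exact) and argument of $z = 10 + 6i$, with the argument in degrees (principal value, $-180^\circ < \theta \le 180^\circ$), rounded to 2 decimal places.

|z| = sqrt(10^2 + 6^2) = sqrt(136)
arg(z) = arctan(b/a) = arctan(6/10) (quadrant-adjusted) = 30.96°


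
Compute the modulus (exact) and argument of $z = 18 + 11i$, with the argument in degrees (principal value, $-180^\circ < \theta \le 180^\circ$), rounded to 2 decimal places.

|z| = sqrt(18^2 + 11^2) = sqrt(445)
arg(z) = arctan(b/a) = arctan(11/18) (quadrant-adjusted) = 31.43°


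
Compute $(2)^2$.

(a + bi)^2 = a^2 - b^2 + 2abi
= 2^2 - 0^2 + 2*2*0i
= 4


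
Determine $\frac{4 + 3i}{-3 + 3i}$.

Multiply numerator and denominator by conjugate (-3 - 3i):
= (4 + 3i)(-3 - 3i) / ((-3)^2 + 3^2)
= (-3 - 21i) / 18
Divide through by 3: (-1 - 7i) / 6
= -1/6 - (7/6)i


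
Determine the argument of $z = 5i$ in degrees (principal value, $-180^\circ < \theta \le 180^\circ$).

a = 0 and b > 0, so z lies on the positive imaginary axis: θ = 90°


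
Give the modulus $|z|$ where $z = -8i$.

|z| = sqrt(a^2 + b^2) = sqrt(0^2 + (-8)^2) = sqrt(64) = 8


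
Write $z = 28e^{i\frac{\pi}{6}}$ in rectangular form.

a = r cos θ = 28 * sqrt(3)/2 = 14*sqrt(3)
b = r sin θ = 28 * 1/2 = 14
z = 14*sqrt(3) + 14i


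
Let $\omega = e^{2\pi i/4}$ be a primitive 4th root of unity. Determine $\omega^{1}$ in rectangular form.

ω^1 = e^(2πi·1/4) = e^(i·1π/2)
= cos(1π/2) + i sin(1π/2)
= i


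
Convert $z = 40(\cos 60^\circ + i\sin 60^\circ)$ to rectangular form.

a = r cos θ = 40 * 1/2 = 20
b = r sin θ = 40 * sqrt(3)/2 = 20*sqrt(3)
z = 20 + 20*sqrt(3)i


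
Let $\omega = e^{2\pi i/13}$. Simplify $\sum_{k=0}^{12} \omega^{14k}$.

Let ζ = ω^14 = e^(2πi·14/13). Since 13 ∤ 14, ζ ≠ 1.
Sum = Σ_{k=0}^{12} ζ^k = (ζ^13 - 1)/(ζ - 1) = (ω^{14·13} - 1)/(ζ - 1) = (1 - 1)/(ζ - 1) = 0


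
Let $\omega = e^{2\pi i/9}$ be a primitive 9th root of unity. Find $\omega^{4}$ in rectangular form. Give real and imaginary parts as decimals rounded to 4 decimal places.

ω^4 = e^(2πi·4/9) = e^(i·8π/9)
= cos(8π/9) + i sin(8π/9)
= -0.9397 + 0.3420i


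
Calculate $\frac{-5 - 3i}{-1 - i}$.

Multiply numerator and denominator by conjugate (-1 + i):
= (-5 - 3i)(-1 + i) / ((-1)^2 + (-1)^2)
= (8 - 2i) / 2
= 4 - i


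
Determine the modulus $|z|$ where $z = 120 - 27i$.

|z| = sqrt(a^2 + b^2) = sqrt(120^2 + (-27)^2) = sqrt(15129) = 123


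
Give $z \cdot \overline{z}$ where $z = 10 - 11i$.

z * conjugate(z) = |z|^2 = a^2 + b^2
= 10^2 + (-11)^2 = 221


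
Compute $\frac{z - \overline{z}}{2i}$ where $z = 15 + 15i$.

z - conjugate(z) = 2bi
(z - conjugate(z))/(2i) = 2bi/(2i) = b = 15


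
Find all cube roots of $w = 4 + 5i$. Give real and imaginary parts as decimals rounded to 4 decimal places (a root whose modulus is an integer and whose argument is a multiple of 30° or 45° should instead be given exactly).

|w| = sqrt(41) ≈ 6.403124, arg(w) ≈ 51.340192°
Root modulus = sqrt(41)^(1/3) ≈ 1.856938
Root arguments: θ_k = (arg(w) + 360°k)/3 for k = 0, 1, ..., 2
Compute each root as (root modulus)(cos θ_k + i sin θ_k) using full-precision intermediates, then round to 4 decimal places.
Roots: 1.7747 + 0.5464i, -1.3606 + 1.2637i, -0.4141 - 1.8102i


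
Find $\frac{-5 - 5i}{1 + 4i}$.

Multiply numerator and denominator by conjugate (1 - 4i):
= (-5 - 5i)(1 - 4i) / (1^2 + 4^2)
= (-25 + 15i) / 17
= -25/17 + (15/17)i


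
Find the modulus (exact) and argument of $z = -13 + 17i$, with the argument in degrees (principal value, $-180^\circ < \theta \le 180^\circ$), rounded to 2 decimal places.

|z| = sqrt((-13)^2 + 17^2) = sqrt(458)
arg(z) = arctan(b/a) = arctan(17/-13) (quadrant-adjusted) = 127.41°


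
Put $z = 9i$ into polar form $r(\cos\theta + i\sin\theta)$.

r = |z| = sqrt(a^2 + b^2) = sqrt((0)^2 + (9)^2) = sqrt(0 + 81) = sqrt(81) = 9
a = 0 and b > 0, so z lies on the positive imaginary axis: θ = 90°
z = 9(cos 90° + i sin 90°)


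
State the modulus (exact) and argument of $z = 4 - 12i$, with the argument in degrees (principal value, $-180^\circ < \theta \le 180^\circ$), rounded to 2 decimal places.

|z| = sqrt(4^2 + (-12)^2) = sqrt(160)
arg(z) = arctan(b/a) = arctan(-12/4) (quadrant-adjusted) = -71.57°


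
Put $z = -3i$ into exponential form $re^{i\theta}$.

r = |z| = sqrt((0)^2 + (-3)^2) = sqrt(0 + 9) = sqrt(9) = 3
a = 0 and b < 0, so z lies on the negative imaginary axis: θ = -90° = -π/2
z = 3e^(-i*π/2)


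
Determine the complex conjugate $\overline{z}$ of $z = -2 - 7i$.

If z = a + bi, then conjugate(z) = a - bi
conjugate(-2 - 7i) = -2 + 7i


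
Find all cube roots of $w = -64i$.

|w| = 64, arg(w) = 270°
Root modulus = 64^(1/3) = 4
Root arguments: θ_k = (270° + 360°k)/3 for k = 0, 1, ..., 2
Roots: 4i, -2*sqrt(3) - 2i, 2*sqrt(3) - 2i


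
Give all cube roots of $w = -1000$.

|w| = 1000, arg(w) = 180°
Root modulus = 1000^(1/3) = 10
Root arguments: θ_k = (180° + 360°k)/3 for k = 0, 1, ..., 2
Roots: 5 + 5*sqrt(3)i, -10, 5 - 5*sqrt(3)i


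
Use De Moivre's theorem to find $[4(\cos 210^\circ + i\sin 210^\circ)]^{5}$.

By De Moivre: z^n = r^n(cos(nθ) + i sin(nθ))
= 4^5(cos(5*210°) + i sin(5*210°))
= 1024(cos 330° + i sin 330°)
= 512*sqrt(3) - 512i


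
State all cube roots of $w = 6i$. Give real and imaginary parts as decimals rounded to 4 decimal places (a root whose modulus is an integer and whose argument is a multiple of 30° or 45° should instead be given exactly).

|w| = 6, arg(w) = 90°
Root modulus = 6^(1/3) ≈ 1.817121
Root arguments: θ_k = (90° + 360°k)/3 for k = 0, 1, ..., 2
Compute each root as (root modulus)(cos θ_k + i sin θ_k) using full-precision intermediates, then round to 4 decimal places.
Roots: 1.5737 + 0.9086i, -1.5737 + 0.9086i, -1.8171i


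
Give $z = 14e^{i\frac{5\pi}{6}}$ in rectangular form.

a = r cos θ = 14 * -sqrt(3)/2 = -7*sqrt(3)
b = r sin θ = 14 * 1/2 = 7
z = -7*sqrt(3) + 7i


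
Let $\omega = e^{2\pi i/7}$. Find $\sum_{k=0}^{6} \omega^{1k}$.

Let ζ = ω^1 = e^(2πi·1/7). Since 7 ∤ 1, ζ ≠ 1.
Sum = Σ_{k=0}^{6} ζ^k = (ζ^7 - 1)/(ζ - 1) = (ω^{1·7} - 1)/(ζ - 1) = (1 - 1)/(ζ - 1) = 0


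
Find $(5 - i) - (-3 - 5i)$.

(5 - (-3)) + (-1 - (-5))i = 8 + 4i


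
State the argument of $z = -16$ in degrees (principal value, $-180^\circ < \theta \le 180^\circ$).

b = 0 and a < 0, so z lies on the negative real axis: θ = 180°


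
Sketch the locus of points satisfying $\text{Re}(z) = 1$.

Re(z) = x where z = x + yi; the equation x = 1 is satisfied by all points with that x-coordinate
Locus: Vertical line x = 1


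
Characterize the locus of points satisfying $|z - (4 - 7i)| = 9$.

|z - z0| = r describes a circle centered at z0 with radius r
Here z0 = 4 - 7i and r = 9
Locus: Circle centered at (4, -7) with radius 9


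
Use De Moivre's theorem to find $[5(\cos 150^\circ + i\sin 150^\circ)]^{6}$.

By De Moivre: z^n = r^n(cos(nθ) + i sin(nθ))
= 5^6(cos(6*150°) + i sin(6*150°))
= 15625(cos 180° + i sin 180°)
= -15625


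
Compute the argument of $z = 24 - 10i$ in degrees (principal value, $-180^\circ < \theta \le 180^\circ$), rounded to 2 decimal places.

θ = arctan(b/a) = arctan(-10/24) (quadrant-adjusted) = -22.62°


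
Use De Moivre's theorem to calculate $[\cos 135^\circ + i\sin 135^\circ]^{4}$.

By De Moivre: z^n = r^n(cos(nθ) + i sin(nθ))
= 1^4(cos(4*135°) + i sin(4*135°))
= 1(cos 180° + i sin 180°)
= -1


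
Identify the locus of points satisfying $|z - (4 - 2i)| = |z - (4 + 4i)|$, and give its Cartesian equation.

|z - z1| = |z - z2| means z is equidistant from z1 and z2,
i.e. the perpendicular bisector of the segment from (4, -2) to (4, 4) (midpoint (4, 1)).
With z = x + yi, square both sides:
(x - 4)^2 + (y - (-2))^2 = (x - 4)^2 + (y - 4)^2
The x^2 and y^2 terms cancel: 0x + 12y = 32 - 20 = 12
Simplify: y = 1
Locus: Perpendicular bisector of the segment from (4, -2) to (4, 4): the line y = 1


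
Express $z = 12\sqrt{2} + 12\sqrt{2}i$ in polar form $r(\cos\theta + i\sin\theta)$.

r = |z| = sqrt(a^2 + b^2) = sqrt((12*sqrt(2))^2 + (12*sqrt(2))^2) = sqrt(288 + 288) = sqrt(576) = 24
θ = arctan(b/a) = arctan(16.9706/16.9706) (quadrant-adjusted) = 45°
z = 24(cos 45° + i sin 45°)


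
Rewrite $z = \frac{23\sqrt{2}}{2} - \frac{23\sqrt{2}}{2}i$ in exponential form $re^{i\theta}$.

r = |z| = sqrt((23*sqrt(2)/2)^2 + (-23*sqrt(2)/2)^2) = sqrt(529/2 + 529/2) = sqrt(529) = 23
θ = arctan(b/a) = arctan(-16.2635/16.2635) (quadrant-adjusted) = -45° = -π/4
z = 23e^(-i*π/4)


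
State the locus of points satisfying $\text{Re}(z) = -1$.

Re(z) = x where z = x + yi; the equation x = -1 is satisfied by all points with that x-coordinate
Locus: Vertical line x = -1


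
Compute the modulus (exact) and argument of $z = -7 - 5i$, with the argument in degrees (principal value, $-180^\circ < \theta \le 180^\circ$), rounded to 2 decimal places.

|z| = sqrt((-7)^2 + (-5)^2) = sqrt(74)
arg(z) = arctan(b/a) = arctan(-5/-7) (quadrant-adjusted) = -144.46°


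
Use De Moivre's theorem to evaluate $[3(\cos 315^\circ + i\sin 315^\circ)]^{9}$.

By De Moivre: z^n = r^n(cos(nθ) + i sin(nθ))
= 3^9(cos(9*315°) + i sin(9*315°))
= 19683(cos 315° + i sin 315°)
= 19683*sqrt(2)/2 - (19683*sqrt(2)/2)i


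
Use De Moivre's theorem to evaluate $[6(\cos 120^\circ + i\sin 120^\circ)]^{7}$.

By De Moivre: z^n = r^n(cos(nθ) + i sin(nθ))
= 6^7(cos(7*120°) + i sin(7*120°))
= 279936(cos 120° + i sin 120°)
= -139968 + 139968*sqrt(3)i


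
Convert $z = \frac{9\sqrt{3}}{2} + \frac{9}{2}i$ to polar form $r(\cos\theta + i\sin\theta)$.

r = |z| = sqrt(a^2 + b^2) = sqrt((9*sqrt(3)/2)^2 + (9/2)^2) = sqrt(243/4 + 81/4) = sqrt(81) = 9
θ = arctan(b/a) = arctan(4.5/7.7942) (quadrant-adjusted) = 30°
z = 9(cos 30° + i sin 30°)


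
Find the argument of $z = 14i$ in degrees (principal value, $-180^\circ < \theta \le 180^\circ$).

a = 0 and b > 0, so z lies on the positive imaginary axis: θ = 90°


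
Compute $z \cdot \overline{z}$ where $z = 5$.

z * conjugate(z) = |z|^2 = a^2 + b^2
= 5^2 + 0^2 = 25


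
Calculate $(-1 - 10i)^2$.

(a + bi)^2 = a^2 - b^2 + 2abi
= (-1)^2 - (-10)^2 + 2*(-1)*(-10)i
= -99 + 20i


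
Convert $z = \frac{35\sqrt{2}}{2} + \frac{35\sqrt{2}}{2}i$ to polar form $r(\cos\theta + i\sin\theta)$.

r = |z| = sqrt(a^2 + b^2) = sqrt((35*sqrt(2)/2)^2 + (35*sqrt(2)/2)^2) = sqrt(1225/2 + 1225/2) = sqrt(1225) = 35
θ = arctan(b/a) = arctan(24.7487/24.7487) (quadrant-adjusted) = 45°
z = 35(cos 45° + i sin 45°)


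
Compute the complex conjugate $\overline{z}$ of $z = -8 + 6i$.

If z = a + bi, then conjugate(z) = a - bi
conjugate(-8 + 6i) = -8 - 6i


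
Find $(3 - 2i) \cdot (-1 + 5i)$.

(a1*a2 - b1*b2) + (a1*b2 + b1*a2)i
= (-3 - (-10)) + (15 + 2)i
= 7 + 17i


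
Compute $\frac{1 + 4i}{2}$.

Divisor is real, so divide each part by 2:
= 1/2 + 2i


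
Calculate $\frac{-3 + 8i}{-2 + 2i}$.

Multiply numerator and denominator by conjugate (-2 - 2i):
= (-3 + 8i)(-2 - 2i) / ((-2)^2 + 2^2)
= (22 - 10i) / 8
Divide through by 2: (11 - 5i) / 4
= 11/4 - (5/4)i


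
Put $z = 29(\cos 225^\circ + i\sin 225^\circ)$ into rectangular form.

a = r cos θ = 29 * -sqrt(2)/2 = -29*sqrt(2)/2
b = r sin θ = 29 * -sqrt(2)/2 = -29*sqrt(2)/2
z = -29*sqrt(2)/2 - (29*sqrt(2)/2)i


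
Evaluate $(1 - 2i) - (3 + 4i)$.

(1 - 3) + (-2 - 4)i = -2 - 6i


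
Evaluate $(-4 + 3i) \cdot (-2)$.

(a1*a2 - b1*b2) + (a1*b2 + b1*a2)i
= (8 - 0) + (0 + (-6))i
= 8 - 6i


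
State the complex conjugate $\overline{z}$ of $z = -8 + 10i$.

If z = a + bi, then conjugate(z) = a - bi
conjugate(-8 + 10i) = -8 - 10i


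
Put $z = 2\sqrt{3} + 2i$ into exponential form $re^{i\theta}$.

r = |z| = sqrt((2*sqrt(3))^2 + (2)^2) = sqrt(12 + 4) = sqrt(16) = 4
θ = arctan(b/a) = arctan(2/3.4641) (quadrant-adjusted) = 30° = π/6
z = 4e^(i*π/6)


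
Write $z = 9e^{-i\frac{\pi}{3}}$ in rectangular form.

a = r cos θ = 9 * 1/2 = 9/2
b = r sin θ = 9 * -sqrt(3)/2 = -9*sqrt(3)/2
z = 9/2 - (9*sqrt(3)/2)i


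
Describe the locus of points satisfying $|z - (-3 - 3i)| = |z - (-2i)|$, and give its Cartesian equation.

|z - z1| = |z - z2| means z is equidistant from z1 and z2,
i.e. the perpendicular bisector of the segment from (-3, -3) to (0, -2) (midpoint (-3/2, -5/2)).
With z = x + yi, square both sides:
(x - (-3))^2 + (y - (-3))^2 = (x - 0)^2 + (y - (-2))^2
The x^2 and y^2 terms cancel: 6x + 2y = 4 - 18 = -14
Simplify: 3x + y = -7
Locus: Perpendicular bisector of the segment from (-3, -3) to (0, -2): the line 3x + y = -7


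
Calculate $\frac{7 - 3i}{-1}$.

Divisor is real, so divide each part by -1:
= -7 + 3i


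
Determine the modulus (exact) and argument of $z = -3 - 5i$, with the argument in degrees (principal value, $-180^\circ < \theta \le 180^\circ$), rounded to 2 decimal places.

|z| = sqrt((-3)^2 + (-5)^2) = sqrt(34)
arg(z) = arctan(b/a) = arctan(-5/-3) (quadrant-adjusted) = -120.96°


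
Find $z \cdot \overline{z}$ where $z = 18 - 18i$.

z * conjugate(z) = |z|^2 = a^2 + b^2
= 18^2 + (-18)^2 = 648


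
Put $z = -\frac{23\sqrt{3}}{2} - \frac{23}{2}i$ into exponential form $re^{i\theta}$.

r = |z| = sqrt((-23*sqrt(3)/2)^2 + (-23/2)^2) = sqrt(1587/4 + 529/4) = sqrt(529) = 23
θ = arctan(b/a) = arctan(-11.5/-19.9186) (quadrant-adjusted) = -150° = -5π/6
z = 23e^(-i*5π/6)


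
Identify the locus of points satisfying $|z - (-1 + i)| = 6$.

|z - z0| = r describes a circle centered at z0 with radius r
Here z0 = -1 + i and r = 6
Locus: Circle centered at (-1, 1) with radius 6


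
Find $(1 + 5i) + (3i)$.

(1 + 0) + (5 + 3)i = 1 + 8i


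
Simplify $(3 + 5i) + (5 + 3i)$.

(3 + 5) + (5 + 3)i = 8 + 8i


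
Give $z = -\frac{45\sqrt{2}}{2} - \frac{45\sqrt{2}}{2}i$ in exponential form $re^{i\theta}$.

r = |z| = sqrt((-45*sqrt(2)/2)^2 + (-45*sqrt(2)/2)^2) = sqrt(2025/2 + 2025/2) = sqrt(2025) = 45
θ = arctan(b/a) = arctan(-31.8198/-31.8198) (quadrant-adjusted) = 225° = 5π/4
z = 45e^(i*5π/4)


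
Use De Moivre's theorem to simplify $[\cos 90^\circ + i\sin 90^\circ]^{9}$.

By De Moivre: z^n = r^n(cos(nθ) + i sin(nθ))
= 1^9(cos(9*90°) + i sin(9*90°))
= 1(cos 90° + i sin 90°)
= i


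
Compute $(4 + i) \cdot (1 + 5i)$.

(a1*a2 - b1*b2) + (a1*b2 + b1*a2)i
= (4 - 5) + (20 + 1)i
= -1 + 21i


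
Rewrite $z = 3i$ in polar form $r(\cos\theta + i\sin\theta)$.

r = |z| = sqrt(a^2 + b^2) = sqrt((0)^2 + (3)^2) = sqrt(0 + 9) = sqrt(9) = 3
a = 0 and b > 0, so z lies on the positive imaginary axis: θ = 90°
z = 3(cos 90° + i sin 90°)


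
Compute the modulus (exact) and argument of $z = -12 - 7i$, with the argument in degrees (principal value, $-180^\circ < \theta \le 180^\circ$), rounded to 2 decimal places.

|z| = sqrt((-12)^2 + (-7)^2) = sqrt(193)
arg(z) = arctan(b/a) = arctan(-7/-12) (quadrant-adjusted) = -149.74°


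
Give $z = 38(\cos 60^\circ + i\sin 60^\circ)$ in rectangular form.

a = r cos θ = 38 * 1/2 = 19
b = r sin θ = 38 * sqrt(3)/2 = 19*sqrt(3)
z = 19 + 19*sqrt(3)i


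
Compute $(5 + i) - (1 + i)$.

(5 - 1) + (1 - 1)i = 4


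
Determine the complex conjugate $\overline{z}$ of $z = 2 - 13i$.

If z = a + bi, then conjugate(z) = a - bi
conjugate(2 - 13i) = 2 + 13i


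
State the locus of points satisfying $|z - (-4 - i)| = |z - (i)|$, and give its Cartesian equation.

|z - z1| = |z - z2| means z is equidistant from z1 and z2,
i.e. the perpendicular bisector of the segment from (-4, -1) to (0, 1) (midpoint (-2, 0)).
With z = x + yi, square both sides:
(x - (-4))^2 + (y - (-1))^2 = (x - 0)^2 + (y - 1)^2
The x^2 and y^2 terms cancel: 8x + 4y = 1 - 17 = -16
Simplify: 2x + y = -4
Locus: Perpendicular bisector of the segment from (-4, -1) to (0, 1): the line 2x + y = -4


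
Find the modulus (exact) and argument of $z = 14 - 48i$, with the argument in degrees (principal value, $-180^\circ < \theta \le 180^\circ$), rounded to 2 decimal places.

|z| = sqrt(14^2 + (-48)^2) = 50
arg(z) = arctan(b/a) = arctan(-48/14) (quadrant-adjusted) = -73.74°


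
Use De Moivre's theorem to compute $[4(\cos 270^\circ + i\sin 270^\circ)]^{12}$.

By De Moivre: z^n = r^n(cos(nθ) + i sin(nθ))
= 4^12(cos(12*270°) + i sin(12*270°))
= 16777216(cos 0° + i sin 0°)
= 16777216


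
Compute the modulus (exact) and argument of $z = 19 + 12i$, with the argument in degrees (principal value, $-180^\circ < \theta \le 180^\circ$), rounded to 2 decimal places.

|z| = sqrt(19^2 + 12^2) = sqrt(505)
arg(z) = arctan(b/a) = arctan(12/19) (quadrant-adjusted) = 32.28°


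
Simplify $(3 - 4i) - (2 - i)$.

(3 - 2) + (-4 - (-1))i = 1 - 3i


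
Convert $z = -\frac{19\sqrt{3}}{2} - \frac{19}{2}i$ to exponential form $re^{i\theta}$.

r = |z| = sqrt((-19*sqrt(3)/2)^2 + (-19/2)^2) = sqrt(1083/4 + 361/4) = sqrt(361) = 19
θ = arctan(b/a) = arctan(-9.5/-16.4545) (quadrant-adjusted) = -150° = -5π/6
z = 19e^(-i*5π/6)


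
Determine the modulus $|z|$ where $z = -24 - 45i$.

|z| = sqrt(a^2 + b^2) = sqrt((-24)^2 + (-45)^2) = sqrt(2601) = 51


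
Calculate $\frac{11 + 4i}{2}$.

Divisor is real, so divide each part by 2:
= 11/2 + 2i


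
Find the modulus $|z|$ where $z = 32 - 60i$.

|z| = sqrt(a^2 + b^2) = sqrt(32^2 + (-60)^2) = sqrt(4624) = 68


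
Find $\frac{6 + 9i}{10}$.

Divisor is real, so divide each part by 10:
= 3/5 + (9/10)i


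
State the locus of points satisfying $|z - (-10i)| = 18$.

|z - z0| = r describes a circle centered at z0 with radius r
Here z0 = -10i and r = 18
Locus: Circle centered at (0, -10) with radius 18
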